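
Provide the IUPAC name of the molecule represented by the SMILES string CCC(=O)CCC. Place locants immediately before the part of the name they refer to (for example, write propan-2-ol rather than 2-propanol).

Counting along the main chain through the carbonyl gives 6 carbons: the parent is hexane.
The principal characteristic group is a ketone (C=O on an internal carbon), named with the suffix -one.
The numbering direction is chosen so that numbering from this end puts the carbonyl group at C-3 rather than C-4.
This places the carbonyl at C-3.
The name is hexan-3-one.

hexan-3-one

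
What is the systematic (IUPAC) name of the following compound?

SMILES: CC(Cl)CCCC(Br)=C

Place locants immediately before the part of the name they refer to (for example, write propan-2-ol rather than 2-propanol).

2-bromo-6-chlorohept-1-ene

The longest chain bearing the multiple bond is 7 carbons long (heptane).
The chain contains a C=C double bond, so the unsaturation ending is -ene.
The numbering direction is chosen so that numbering from this end puts the double bond at C-1 rather than C-6.
That gives the double bond between C-1 and C-2; a bromo group at C-2; a chloro group at C-6.
Substituent prefixes are cited in alphabetical order (multiplying prefixes like di-/tri- are ignored for ordering).
The name is 2-bromo-6-chlorohept-1-ene.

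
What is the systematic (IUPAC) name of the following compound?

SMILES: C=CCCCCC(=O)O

hept-6-enoic acid

The longest carbon chain that includes the –COOH group and the multiple bond has 7 carbons, so the parent hydride is heptane.
A carboxylic acid (terminal –COOH) is the principal characteristic group, giving the suffix -oic acid.
A C=C double bond in the chain gives the infix -ene-.
Choose the numbering such that the carboxylic acid carbon is C-1 by definition.
That gives the double bond between C-6 and C-7.
Assembling the pieces gives hept-6-enoic acid.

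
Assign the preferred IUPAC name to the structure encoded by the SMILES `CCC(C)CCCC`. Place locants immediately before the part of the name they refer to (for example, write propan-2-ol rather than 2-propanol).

3-methylheptane

The parent chain contains 7 carbons (heptane).
Choose the numbering such that the substituent locant set {3} is lower than {5} at the first point of difference.
That gives a methyl group at C-3.
The name is 3-methylheptane.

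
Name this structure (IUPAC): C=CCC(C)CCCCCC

The longest carbon chain that includes the multiple bond has 10 carbons, so the parent hydride is decane.
A C=C double bond in the chain gives the infix -ene-.
The numbering direction is chosen so that numbering from this end puts the double bond at C-1 rather than C-9.
This places the double bond between C-1 and C-2; a methyl group at C-4.
The name is 4-methyldec-1-ene.

4-methyldec-1-ene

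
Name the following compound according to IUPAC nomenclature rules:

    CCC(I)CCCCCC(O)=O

7-iodononanoic acid

The longest carbon chain that includes the –COOH group has 9 carbons, so the parent hydride is nonane.
The highest-priority functional group is a carboxylic acid (terminal –COOH), so the name ends in -oic acid.
The numbering direction is chosen so that the carboxylic acid carbon is C-1 by definition.
That gives an iodo group at C-7.
Assembling the pieces gives 7-iodononanoic acid.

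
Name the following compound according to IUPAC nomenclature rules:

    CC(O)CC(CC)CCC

4-ethylheptan-2-ol

The longest chain bearing the –OH group is 7 carbons long (heptane).
The highest-priority functional group is an alcohol (–OH), so the name ends in -ol.
The numbering direction is chosen so that numbering from this end puts the hydroxyl group at C-2 rather than C-6.
With this numbering: the hydroxyl at C-2; an ethyl group at C-4.
Putting it together: 4-ethylheptan-2-ol.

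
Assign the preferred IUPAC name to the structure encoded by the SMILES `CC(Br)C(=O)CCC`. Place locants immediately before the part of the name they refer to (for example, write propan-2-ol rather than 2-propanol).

2-bromohexan-3-one

The longest carbon chain that includes the carbonyl has 6 carbons, so the parent hydride is hexane.
A ketone (C=O on an internal carbon) is the principal characteristic group, giving the suffix -one.
Choose the numbering such that numbering from this end puts the carbonyl group at C-3 rather than C-4.
This places the carbonyl at C-3; a bromo group at C-2.
Assembling the pieces gives 2-bromohexan-3-one.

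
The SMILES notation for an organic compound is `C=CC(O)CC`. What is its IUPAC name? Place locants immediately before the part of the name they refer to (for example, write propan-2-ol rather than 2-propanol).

pent-1-en-3-ol

The longest chain bearing the –OH group and the multiple bond is 5 carbons long (pentane).
An alcohol (–OH) is the principal characteristic group, giving the suffix -ol.
There is one C=C double bond, indicated by the ending -ene.
Number the chain so that numbering from this end puts the double bond at C-1 rather than C-4.
That gives the hydroxyl at C-3; the double bond between C-1 and C-2.
The name is pent-1-en-3-ol.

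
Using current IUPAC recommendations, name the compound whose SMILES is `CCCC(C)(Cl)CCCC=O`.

Counting along the main chain through the –CHO group gives 8 carbons: the parent is octane.
The highest-priority functional group is an aldehyde (terminal –CHO), so the name ends in -al.
Choose the numbering such that the aldehyde carbon is C-1 by definition.
That gives a chloro group at C-5; a methyl group at C-5.
Substituent prefixes are cited in alphabetical order (multiplying prefixes like di-/tri- are ignored for ordering).
The name is 5-chloro-5-methyloctanal.

5-chloro-5-methyloctanal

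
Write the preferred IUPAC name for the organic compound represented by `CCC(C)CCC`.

The longest carbon chain is 6 atoms: the parent is hexane.
Choose the numbering such that the substituent locant set {3} is lower than {4} at the first point of difference.
This places a methyl group at C-3.
Putting it together: 3-methylhexane.

3-methylhexane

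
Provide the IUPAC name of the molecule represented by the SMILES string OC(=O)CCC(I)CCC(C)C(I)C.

4,8-diiodo-7-methylnonanoic acid

The longest chain bearing the –COOH group is 9 carbons long (nonane).
The principal characteristic group is a carboxylic acid (terminal –COOH), named with the suffix -oic acid.
The numbering direction is chosen so that the carboxylic acid carbon is C-1 by definition.
This places iodo groups at C-4 and C-8; a methyl group at C-7.
The substituents are ordered alphabetically, ignoring any di-/tri- multipliers.
Putting it together: 4,8-diiodo-7-methylnonanoic acid.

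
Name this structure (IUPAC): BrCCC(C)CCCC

1-bromo-3-methylheptane

The parent chain contains 7 carbons (heptane).
The numbering direction is chosen so that the substituent locant set {1,3} is lower than {5,7} at the first point of difference.
With this numbering: a bromo group at C-1; a methyl group at C-3.
The substituents are ordered alphabetically, ignoring any di-/tri- multipliers.
Assembling the pieces gives 1-bromo-3-methylheptane.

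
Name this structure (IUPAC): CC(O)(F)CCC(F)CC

2,5-difluoroheptan-2-ol

The longest carbon chain that includes the –OH group has 7 carbons, so the parent hydride is heptane.
The principal characteristic group is an alcohol (–OH), named with the suffix -ol.
The numbering direction is chosen so that numbering from this end puts the hydroxyl group at C-2 rather than C-6.
That gives the hydroxyl at C-2; fluoro groups at C-2 and C-5.
Assembling the pieces gives 2,5-difluoroheptan-2-ol.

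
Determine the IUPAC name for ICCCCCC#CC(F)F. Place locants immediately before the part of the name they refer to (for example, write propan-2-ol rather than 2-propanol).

1,1-difluoro-8-iodooct-2-yne

Counting along the main chain through the multiple bond gives 8 carbons: the parent is octane.
There is one C≡C triple bond, indicated by the ending -yne.
The numbering direction is chosen so that numbering from this end puts the triple bond at C-2 rather than C-6.
This places the triple bond between C-2 and C-3; two fluoro groups at C-1; an iodo group at C-8.
Substituent prefixes are cited in alphabetical order (multiplying prefixes like di-/tri- are ignored for ordering).
Assembling the pieces gives 1,1-difluoro-8-iodooct-2-yne.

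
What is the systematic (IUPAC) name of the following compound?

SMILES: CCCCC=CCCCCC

The longest carbon chain that includes the multiple bond has 11 carbons, so the parent hydride is undecane.
There is one C=C double bond, indicated by the ending -ene.
The numbering direction is chosen so that numbering from this end puts the double bond at C-5 rather than C-6.
That gives the double bond between C-5 and C-6.
The name is undec-5-ene.

undec-5-ene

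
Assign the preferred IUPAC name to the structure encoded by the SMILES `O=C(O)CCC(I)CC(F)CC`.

Counting along the main chain through the –COOH group gives 8 carbons: the parent is octane.
The highest-priority functional group is a carboxylic acid (terminal –COOH), so the name ends in -oic acid.
Choose the numbering such that the carboxylic acid carbon is C-1 by definition.
This places a fluoro group at C-6; an iodo group at C-4.
Substituent prefixes are cited in alphabetical order (multiplying prefixes like di-/tri- are ignored for ordering).
Putting it together: 6-fluoro-4-iodooctanoic acid.

6-fluoro-4-iodooctanoic acid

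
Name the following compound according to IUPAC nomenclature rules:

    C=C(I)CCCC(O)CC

The longest chain bearing the –OH group and the multiple bond is 8 carbons long (octane).
The highest-priority functional group is an alcohol (–OH), so the name ends in -ol.
A C=C double bond in the chain gives the infix -ene-.
The numbering direction is chosen so that numbering from this end puts the hydroxyl group at C-3 rather than C-6.
With this numbering: the hydroxyl at C-3; the double bond between C-7 and C-8; an iodo group at C-7.
Putting it together: 7-iodooct-7-en-3-ol.

7-iodooct-7-en-3-ol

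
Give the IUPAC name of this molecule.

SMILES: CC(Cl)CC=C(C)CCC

2-chloro-5-methyloct-4-ene

Counting along the main chain through the multiple bond gives 8 carbons: the parent is octane.
A C=C double bond in the chain gives the infix -ene-.
Number the chain so that the substituent locant set {2,5} is lower than {4,7} at the first point of difference.
With this numbering: the double bond between C-4 and C-5; a chloro group at C-2; a methyl group at C-5.
Substituent prefixes are cited in alphabetical order (multiplying prefixes like di-/tri- are ignored for ordering).
Putting it together: 2-chloro-5-methyloct-4-ene.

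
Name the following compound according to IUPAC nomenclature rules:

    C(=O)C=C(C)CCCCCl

The longest carbon chain that includes the –CHO group and the multiple bond has 7 carbons, so the parent hydride is heptane.
The principal characteristic group is an aldehyde (terminal –CHO), named with the suffix -al.
There is one C=C double bond, indicated by the ending -ene.
Choose the numbering such that the aldehyde carbon is C-1 by definition.
That gives the double bond between C-2 and C-3; a chloro group at C-7; a methyl group at C-3.
Substituent prefixes are cited in alphabetical order (multiplying prefixes like di-/tri- are ignored for ordering).
Putting it together: 7-chloro-3-methylhept-2-enal.

7-chloro-3-methylhept-2-enal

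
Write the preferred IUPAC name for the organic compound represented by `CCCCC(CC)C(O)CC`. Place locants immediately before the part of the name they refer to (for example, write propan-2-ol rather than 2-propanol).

The longest carbon chain that includes the –OH group has 8 carbons, so the parent hydride is octane.
The highest-priority functional group is an alcohol (–OH), so the name ends in -ol.
Choose the numbering such that numbering from this end puts the hydroxyl group at C-3 rather than C-6.
That gives the hydroxyl at C-3; an ethyl group at C-4.
Assembling the pieces gives 4-ethyloctan-3-ol.

4-ethyloctan-3-ol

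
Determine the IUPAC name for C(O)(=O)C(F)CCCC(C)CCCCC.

Counting along the main chain through the –COOH group gives 11 carbons: the parent is undecane.
A carboxylic acid (terminal –COOH) is the principal characteristic group, giving the suffix -oic acid.
The numbering direction is chosen so that the carboxylic acid carbon is C-1 by definition.
This places a fluoro group at C-2; a methyl group at C-6.
Substituent prefixes are cited in alphabetical order (multiplying prefixes like di-/tri- are ignored for ordering).
Putting it together: 2-fluoro-6-methylundecanoic acid.

2-fluoro-6-methylundecanoic acid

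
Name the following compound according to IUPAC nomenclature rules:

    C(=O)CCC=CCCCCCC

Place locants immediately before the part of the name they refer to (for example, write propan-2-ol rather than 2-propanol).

undec-4-enal

The longest carbon chain that includes the –CHO group and the multiple bond has 11 carbons, so the parent hydride is undecane.
An aldehyde (terminal –CHO) is the principal characteristic group, giving the suffix -al.
The chain contains a C=C double bond, so the unsaturation ending is -ene.
Number the chain so that the aldehyde carbon is C-1 by definition.
With this numbering: the double bond between C-4 and C-5.
The name is undec-4-enal.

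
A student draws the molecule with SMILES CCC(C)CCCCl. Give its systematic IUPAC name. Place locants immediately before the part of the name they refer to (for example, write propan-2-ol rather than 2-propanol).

The parent chain contains 6 carbons (hexane).
The numbering direction is chosen so that the substituent locant set {1,4} is lower than {3,6} at the first point of difference.
That gives a chloro group at C-1; a methyl group at C-4.
Substituent prefixes are cited in alphabetical order (multiplying prefixes like di-/tri- are ignored for ordering).
The name is 1-chloro-4-methylhexane.

1-chloro-4-methylhexane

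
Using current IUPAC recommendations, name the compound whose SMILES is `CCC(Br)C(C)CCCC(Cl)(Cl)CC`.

The longest continuous carbon chain has 10 atoms, so the parent hydride is decane.
Number the chain so that the substituent locant set {3,3,7,8} is lower than {3,4,8,8} at the first point of difference.
This places a bromo group at C-8; two chloro groups at C-3; a methyl group at C-7.
The substituents are ordered alphabetically, ignoring any di-/tri- multipliers.
The name is 8-bromo-3,3-dichloro-7-methyldecane.

8-bromo-3,3-dichloro-7-methyldecane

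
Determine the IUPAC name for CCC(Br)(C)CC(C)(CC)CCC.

The longest continuous carbon chain has 8 atoms, so the parent hydride is octane.
Choose the numbering such that the substituent locant set {3,3,5,5} is lower than {4,4,6,6} at the first point of difference.
With this numbering: a bromo group at C-3; an ethyl group at C-5; methyl groups at C-3 and C-5.
Substituent prefixes are cited in alphabetical order (multiplying prefixes like di-/tri- are ignored for ordering).
The name is 3-bromo-5-ethyl-3,5-dimethyloctane.

3-bromo-5-ethyl-3,5-dimethyloctane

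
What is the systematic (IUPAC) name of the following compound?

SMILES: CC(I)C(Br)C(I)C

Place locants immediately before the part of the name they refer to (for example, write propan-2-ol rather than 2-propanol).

3-bromo-2,4-diiodopentane

The longest continuous carbon chain has 5 atoms, so the parent hydride is pentane.
Both numbering directions give the same locant set; either may be used.
This places a bromo group at C-3; iodo groups at C-2 and C-4.
Substituent prefixes are cited in alphabetical order (multiplying prefixes like di-/tri- are ignored for ordering).
The name is 3-bromo-2,4-diiodopentane.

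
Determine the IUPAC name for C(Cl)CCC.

The longest continuous carbon chain has 4 atoms, so the parent hydride is butane.
Choose the numbering such that the substituent locant set {1} is lower than {4} at the first point of difference.
That gives a chloro group at C-1.
Putting it together: 1-chlorobutane.

1-chlorobutane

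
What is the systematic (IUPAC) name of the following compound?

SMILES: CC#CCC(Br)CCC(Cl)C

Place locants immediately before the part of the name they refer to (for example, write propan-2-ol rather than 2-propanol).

The longest carbon chain that includes the multiple bond has 9 carbons, so the parent hydride is nonane.
The chain contains a C≡C triple bond, so the unsaturation ending is -yne.
Number the chain so that numbering from this end puts the triple bond at C-2 rather than C-7.
This places the triple bond between C-2 and C-3; a bromo group at C-5; a chloro group at C-8.
The substituents are ordered alphabetically, ignoring any di-/tri- multipliers.
Assembling the pieces gives 5-bromo-8-chloronon-2-yne.

5-bromo-8-chloronon-2-yne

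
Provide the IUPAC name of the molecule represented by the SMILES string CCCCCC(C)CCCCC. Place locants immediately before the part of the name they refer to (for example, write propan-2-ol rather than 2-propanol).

6-methylundecane

The longest carbon chain is 11 atoms: the parent is undecane.
Both numbering directions give the same locant set; either may be used.
That gives a methyl group at C-6.
The name is 6-methylundecane.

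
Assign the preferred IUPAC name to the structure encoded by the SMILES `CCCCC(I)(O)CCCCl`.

Counting along the main chain through the –OH group gives 8 carbons: the parent is octane.
An alcohol (–OH) is the principal characteristic group, giving the suffix -ol.
Number the chain so that numbering from this end puts the hydroxyl group at C-4 rather than C-5.
That gives the hydroxyl at C-4; a chloro group at C-1; an iodo group at C-4.
The substituents are ordered alphabetically, ignoring any di-/tri- multipliers.
Putting it together: 1-chloro-4-iodooctan-4-ol.

1-chloro-4-iodooctan-4-ol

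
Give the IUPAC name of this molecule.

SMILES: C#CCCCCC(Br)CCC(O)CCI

6-bromo-1-iodododec-11-yn-3-ol

The longest carbon chain that includes the –OH group and the multiple bond has 12 carbons, so the parent hydride is dodecane.
The highest-priority functional group is an alcohol (–OH), so the name ends in -ol.
There is one C≡C triple bond, indicated by the ending -yne.
The numbering direction is chosen so that numbering from this end puts the hydroxyl group at C-3 rather than C-10.
With this numbering: the hydroxyl at C-3; the triple bond between C-11 and C-12; a bromo group at C-6; an iodo group at C-1.
Prefixes are listed alphabetically: bromo, iodo.
The name is 6-bromo-1-iodododec-11-yn-3-ol.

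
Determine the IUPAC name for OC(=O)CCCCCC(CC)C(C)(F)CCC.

7-ethyl-8-fluoro-8-methylundecanoic acid

Counting along the main chain through the –COOH group gives 11 carbons: the parent is undecane.
The principal characteristic group is a carboxylic acid (terminal –COOH), named with the suffix -oic acid.
Number the chain so that the carboxylic acid carbon is C-1 by definition.
With this numbering: an ethyl group at C-7; a fluoro group at C-8; a methyl group at C-8.
Prefixes are listed alphabetically: ethyl, fluoro, methyl.
Assembling the pieces gives 7-ethyl-8-fluoro-8-methylundecanoic acid.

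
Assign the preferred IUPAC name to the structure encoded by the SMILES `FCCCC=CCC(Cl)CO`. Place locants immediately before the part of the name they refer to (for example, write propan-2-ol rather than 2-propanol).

The longest carbon chain that includes the –OH group and the multiple bond has 8 carbons, so the parent hydride is octane.
The principal characteristic group is an alcohol (–OH), named with the suffix -ol.
A C=C double bond in the chain gives the infix -ene-.
The numbering direction is chosen so that numbering from this end puts the hydroxyl group at C-1 rather than C-8.
This places the hydroxyl at C-1; the double bond between C-4 and C-5; a chloro group at C-2; a fluoro group at C-8.
The substituents are ordered alphabetically, ignoring any di-/tri- multipliers.
Putting it together: 2-chloro-8-fluorooct-4-en-1-ol.

2-chloro-8-fluorooct-4-en-1-ol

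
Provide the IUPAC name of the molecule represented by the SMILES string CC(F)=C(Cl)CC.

The longest carbon chain that includes the multiple bond has 5 carbons, so the parent hydride is pentane.
A C=C double bond in the chain gives the infix -ene-.
Choose the numbering such that numbering from this end puts the double bond at C-2 rather than C-3.
With this numbering: the double bond between C-2 and C-3; a chloro group at C-3; a fluoro group at C-2.
Substituent prefixes are cited in alphabetical order (multiplying prefixes like di-/tri- are ignored for ordering).
Assembling the pieces gives 3-chloro-2-fluoropent-2-ene.

3-chloro-2-fluoropent-2-ene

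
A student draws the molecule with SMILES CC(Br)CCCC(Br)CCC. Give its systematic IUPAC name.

The parent chain contains 9 carbons (nonane).
The numbering direction is chosen so that the substituent locant set {2,6} is lower than {4,8} at the first point of difference.
That gives bromo groups at C-2 and C-6.
The name is 2,6-dibromononane.

2,6-dibromononane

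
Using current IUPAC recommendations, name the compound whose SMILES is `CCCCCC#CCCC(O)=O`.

The longest chain bearing the –COOH group and the multiple bond is 10 carbons long (decane).
The highest-priority functional group is a carboxylic acid (terminal –COOH), so the name ends in -oic acid.
There is one C≡C triple bond, indicated by the ending -yne.
Choose the numbering such that the carboxylic acid carbon is C-1 by definition.
That gives the triple bond between C-4 and C-5.
Putting it together: dec-4-ynoic acid.

dec-4-ynoic acid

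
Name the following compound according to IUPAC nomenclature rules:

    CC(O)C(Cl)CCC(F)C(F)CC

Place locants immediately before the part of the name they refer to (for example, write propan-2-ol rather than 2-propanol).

The longest carbon chain that includes the –OH group has 9 carbons, so the parent hydride is nonane.
An alcohol (–OH) is the principal characteristic group, giving the suffix -ol.
Choose the numbering such that numbering from this end puts the hydroxyl group at C-2 rather than C-8.
With this numbering: the hydroxyl at C-2; a chloro group at C-3; fluoro groups at C-6 and C-7.
Prefixes are listed alphabetically: chloro, fluoro.
Putting it together: 3-chloro-6,7-difluorononan-2-ol.

3-chloro-6,7-difluorononan-2-ol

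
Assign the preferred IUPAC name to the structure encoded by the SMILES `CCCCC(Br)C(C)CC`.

The parent chain contains 8 carbons (octane).
Number the chain so that the substituent locant set {3,4} is lower than {5,6} at the first point of difference.
With this numbering: a bromo group at C-4; a methyl group at C-3.
Prefixes are listed alphabetically: bromo, methyl.
Assembling the pieces gives 4-bromo-3-methyloctane.

4-bromo-3-methyloctane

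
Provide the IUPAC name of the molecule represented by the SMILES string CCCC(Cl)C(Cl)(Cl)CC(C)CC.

5,5,6-trichloro-3-methylnonane

The longest carbon chain is 9 atoms: the parent is nonane.
The numbering direction is chosen so that the substituent locant set {3,5,5,6} is lower than {4,5,5,7} at the first point of difference.
That gives chloro groups at C-5 (×2) and C-6; a methyl group at C-3.
Substituent prefixes are cited in alphabetical order (multiplying prefixes like di-/tri- are ignored for ordering).
The name is 5,5,6-trichloro-3-methylnonane.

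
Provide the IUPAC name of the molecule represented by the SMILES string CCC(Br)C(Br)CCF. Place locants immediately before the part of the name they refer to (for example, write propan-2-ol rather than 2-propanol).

The longest carbon chain is 6 atoms: the parent is hexane.
Choose the numbering such that the substituent locant set {1,3,4} is lower than {3,4,6} at the first point of difference.
With this numbering: bromo groups at C-3 and C-4; a fluoro group at C-1.
Prefixes are listed alphabetically: bromo, fluoro.
The name is 3,4-dibromo-1-fluorohexane.

3,4-dibromo-1-fluorohexane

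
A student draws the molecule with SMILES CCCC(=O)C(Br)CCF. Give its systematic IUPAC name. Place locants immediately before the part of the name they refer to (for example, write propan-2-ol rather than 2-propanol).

3-bromo-1-fluoroheptan-4-one

The longest carbon chain that includes the carbonyl has 7 carbons, so the parent hydride is heptane.
The principal characteristic group is a ketone (C=O on an internal carbon), named with the suffix -one.
Choose the numbering such that the substituent locant set {1,3} is lower than {5,7} at the first point of difference.
This places the carbonyl at C-4; a bromo group at C-3; a fluoro group at C-1.
Prefixes are listed alphabetically: bromo, fluoro.
Assembling the pieces gives 3-bromo-1-fluoroheptan-4-one.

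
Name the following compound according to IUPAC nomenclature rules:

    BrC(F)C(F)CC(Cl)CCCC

1-bromo-4-chloro-1,2-difluorooctane

The longest carbon chain is 8 atoms: the parent is octane.
Number the chain so that the substituent locant set {1,1,2,4} is lower than {5,7,8,8} at the first point of difference.
That gives a bromo group at C-1; a chloro group at C-4; fluoro groups at C-1 and C-2.
The substituents are ordered alphabetically, ignoring any di-/tri- multipliers.
The name is 1-bromo-4-chloro-1,2-difluorooctane.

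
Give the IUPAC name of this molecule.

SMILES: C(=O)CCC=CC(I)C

6-iodohept-4-enal

The longest carbon chain that includes the –CHO group and the multiple bond has 7 carbons, so the parent hydride is heptane.
The principal characteristic group is an aldehyde (terminal –CHO), named with the suffix -al.
A C=C double bond in the chain gives the infix -ene-.
Number the chain so that the aldehyde carbon is C-1 by definition.
With this numbering: the double bond between C-4 and C-5; an iodo group at C-6.
Putting it together: 6-iodohept-4-enal.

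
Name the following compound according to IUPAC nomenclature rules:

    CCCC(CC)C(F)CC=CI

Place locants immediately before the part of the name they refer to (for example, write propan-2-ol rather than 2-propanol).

The longest carbon chain that includes the multiple bond has 8 carbons, so the parent hydride is octane.
There is one C=C double bond, indicated by the ending -ene.
Choose the numbering such that numbering from this end puts the double bond at C-1 rather than C-7.
This places the double bond between C-1 and C-2; an ethyl group at C-5; a fluoro group at C-4; an iodo group at C-1.
Prefixes are listed alphabetically: ethyl, fluoro, iodo.
The name is 5-ethyl-4-fluoro-1-iodooct-1-ene.

5-ethyl-4-fluoro-1-iodooct-1-ene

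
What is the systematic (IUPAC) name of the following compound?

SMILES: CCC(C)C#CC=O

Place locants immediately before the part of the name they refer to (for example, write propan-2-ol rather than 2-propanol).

The longest carbon chain that includes the –CHO group and the multiple bond has 6 carbons, so the parent hydride is hexane.
An aldehyde (terminal –CHO) is the principal characteristic group, giving the suffix -al.
A C≡C triple bond in the chain gives the infix -yne-.
Number the chain so that the aldehyde carbon is C-1 by definition.
With this numbering: the triple bond between C-2 and C-3; a methyl group at C-4.
Putting it together: 4-methylhex-2-ynal.

4-methylhex-2-ynal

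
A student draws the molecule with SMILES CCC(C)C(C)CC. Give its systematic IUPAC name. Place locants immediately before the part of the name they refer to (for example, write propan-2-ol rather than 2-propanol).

3,4-dimethylhexane

The longest carbon chain is 6 atoms: the parent is hexane.
Both numbering directions give the same locant set; either may be used.
That gives methyl groups at C-3 and C-4.
Assembling the pieces gives 3,4-dimethylhexane.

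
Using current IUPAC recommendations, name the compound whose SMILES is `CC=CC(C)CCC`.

4-methylhept-2-ene

Counting along the main chain through the multiple bond gives 7 carbons: the parent is heptane.
The chain contains a C=C double bond, so the unsaturation ending is -ene.
The numbering direction is chosen so that numbering from this end puts the double bond at C-2 rather than C-5.
This places the double bond between C-2 and C-3; a methyl group at C-4.
Putting it together: 4-methylhept-2-ene.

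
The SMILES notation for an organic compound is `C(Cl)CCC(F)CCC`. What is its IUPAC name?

The longest continuous carbon chain has 7 atoms, so the parent hydride is heptane.
Choose the numbering such that the substituent locant set {1,4} is lower than {4,7} at the first point of difference.
With this numbering: a chloro group at C-1; a fluoro group at C-4.
Substituent prefixes are cited in alphabetical order (multiplying prefixes like di-/tri- are ignored for ordering).
The name is 1-chloro-4-fluoroheptane.

1-chloro-4-fluoroheptane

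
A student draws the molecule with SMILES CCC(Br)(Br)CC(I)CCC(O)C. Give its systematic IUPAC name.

Counting along the main chain through the –OH group gives 9 carbons: the parent is nonane.
The principal characteristic group is an alcohol (–OH), named with the suffix -ol.
Number the chain so that numbering from this end puts the hydroxyl group at C-2 rather than C-8.
This places the hydroxyl at C-2; two bromo groups at C-7; an iodo group at C-5.
Prefixes are listed alphabetically: bromo, iodo.
Assembling the pieces gives 7,7-dibromo-5-iodononan-2-ol.

7,7-dibromo-5-iodononan-2-ol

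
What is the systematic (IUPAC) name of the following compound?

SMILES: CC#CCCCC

hept-2-yne

The longest chain bearing the multiple bond is 7 carbons long (heptane).
A C≡C triple bond in the chain gives the infix -yne-.
Number the chain so that numbering from this end puts the triple bond at C-2 rather than C-5.
With this numbering: the triple bond between C-2 and C-3.
The name is hept-2-yne.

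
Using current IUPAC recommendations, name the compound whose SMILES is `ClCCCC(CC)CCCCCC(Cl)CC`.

The longest carbon chain is 12 atoms: the parent is dodecane.
The numbering direction is chosen so that the substituent locant set {1,4,10} is lower than {3,9,12} at the first point of difference.
This places chloro groups at C-1 and C-10; an ethyl group at C-4.
Prefixes are listed alphabetically: chloro, ethyl.
Putting it together: 1,10-dichloro-4-ethyldodecane.

1,10-dichloro-4-ethyldodecane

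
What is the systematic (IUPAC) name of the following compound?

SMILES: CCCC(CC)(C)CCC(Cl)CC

The longest continuous carbon chain has 9 atoms, so the parent hydride is nonane.
Number the chain so that the substituent locant set {3,6,6} is lower than {4,4,7} at the first point of difference.
With this numbering: a chloro group at C-3; an ethyl group at C-6; a methyl group at C-6.
Prefixes are listed alphabetically: chloro, ethyl, methyl.
The name is 3-chloro-6-ethyl-6-methylnonane.

3-chloro-6-ethyl-6-methylnonane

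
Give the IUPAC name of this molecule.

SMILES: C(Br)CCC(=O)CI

The longest carbon chain that includes the carbonyl has 5 carbons, so the parent hydride is pentane.
The highest-priority functional group is a ketone (C=O on an internal carbon), so the name ends in -one.
Number the chain so that numbering from this end puts the carbonyl group at C-2 rather than C-4.
That gives the carbonyl at C-2; a bromo group at C-5; an iodo group at C-1.
The substituents are ordered alphabetically, ignoring any di-/tri- multipliers.
Assembling the pieces gives 5-bromo-1-iodopentan-2-one.

5-bromo-1-iodopentan-2-one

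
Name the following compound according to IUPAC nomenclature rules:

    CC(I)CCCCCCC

The parent chain contains 9 carbons (nonane).
Choose the numbering such that the substituent locant set {2} is lower than {8} at the first point of difference.
That gives an iodo group at C-2.
The name is 2-iodononane.

2-iodononane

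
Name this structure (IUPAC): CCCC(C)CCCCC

4-methylnonane

The longest carbon chain is 9 atoms: the parent is nonane.
Choose the numbering such that the substituent locant set {4} is lower than {6} at the first point of difference.
This places a methyl group at C-4.
The name is 4-methylnonane.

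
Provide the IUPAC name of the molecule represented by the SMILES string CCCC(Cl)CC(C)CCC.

4-chloro-6-methylnonane

The longest carbon chain is 9 atoms: the parent is nonane.
Choose the numbering such that the locant sets are identical either way, so the alphabetically earlier chloro substituent takes the lower locant (4 rather than 6).
This places a chloro group at C-4; a methyl group at C-6.
Substituent prefixes are cited in alphabetical order (multiplying prefixes like di-/tri- are ignored for ordering).
Assembling the pieces gives 4-chloro-6-methylnonane.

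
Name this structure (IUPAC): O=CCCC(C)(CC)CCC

4-ethyl-4-methylheptanal

The longest carbon chain that includes the –CHO group has 7 carbons, so the parent hydride is heptane.
An aldehyde (terminal –CHO) is the principal characteristic group, giving the suffix -al.
Number the chain so that the aldehyde carbon is C-1 by definition.
That gives an ethyl group at C-4; a methyl group at C-4.
Prefixes are listed alphabetically: ethyl, methyl.
The name is 4-ethyl-4-methylheptanal.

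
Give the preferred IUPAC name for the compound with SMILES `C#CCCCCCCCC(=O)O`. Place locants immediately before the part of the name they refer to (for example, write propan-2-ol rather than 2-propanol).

Counting along the main chain through the –COOH group and the multiple bond gives 10 carbons: the parent is decane.
The principal characteristic group is a carboxylic acid (terminal –COOH), named with the suffix -oic acid.
There is one C≡C triple bond, indicated by the ending -yne.
The numbering direction is chosen so that the carboxylic acid carbon is C-1 by definition.
That gives the triple bond between C-9 and C-10.
Assembling the pieces gives dec-9-ynoic acid.

dec-9-ynoic acid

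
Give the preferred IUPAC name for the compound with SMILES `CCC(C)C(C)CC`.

The longest carbon chain is 6 atoms: the parent is hexane.
Numbering from either end gives identical locants here.
This places methyl groups at C-3 and C-4.
Putting it together: 3,4-dimethylhexane.

3,4-dimethylhexane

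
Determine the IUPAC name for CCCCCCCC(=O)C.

nonan-2-one

Counting along the main chain through the carbonyl gives 9 carbons: the parent is nonane.
The highest-priority functional group is a ketone (C=O on an internal carbon), so the name ends in -one.
Choose the numbering such that numbering from this end puts the carbonyl group at C-2 rather than C-8.
With this numbering: the carbonyl at C-2.
Assembling the pieces gives nonan-2-one.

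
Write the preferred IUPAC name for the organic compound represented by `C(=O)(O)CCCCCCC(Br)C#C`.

The longest carbon chain that includes the –COOH group and the multiple bond has 10 carbons, so the parent hydride is decane.
A carboxylic acid (terminal –COOH) is the principal characteristic group, giving the suffix -oic acid.
A C≡C triple bond in the chain gives the infix -yne-.
The numbering direction is chosen so that the carboxylic acid carbon is C-1 by definition.
With this numbering: the triple bond between C-9 and C-10; a bromo group at C-8.
Assembling the pieces gives 8-bromodec-9-ynoic acid.

8-bromodec-9-ynoic acid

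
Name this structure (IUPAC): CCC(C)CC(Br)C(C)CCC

The longest carbon chain is 9 atoms: the parent is nonane.
Choose the numbering such that the substituent locant set {3,5,6} is lower than {4,5,7} at the first point of difference.
This places a bromo group at C-5; methyl groups at C-3 and C-6.
Substituent prefixes are cited in alphabetical order (multiplying prefixes like di-/tri- are ignored for ordering).
The name is 5-bromo-3,6-dimethylnonane.

5-bromo-3,6-dimethylnonane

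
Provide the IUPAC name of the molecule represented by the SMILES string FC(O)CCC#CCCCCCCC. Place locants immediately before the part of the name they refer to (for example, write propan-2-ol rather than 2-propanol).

Counting along the main chain through the –OH group and the multiple bond gives 12 carbons: the parent is dodecane.
The principal characteristic group is an alcohol (–OH), named with the suffix -ol.
A C≡C triple bond in the chain gives the infix -yne-.
The numbering direction is chosen so that numbering from this end puts the hydroxyl group at C-1 rather than C-12.
This places the hydroxyl at C-1; the triple bond between C-4 and C-5; a fluoro group at C-1.
Assembling the pieces gives 1-fluorododec-4-yn-1-ol.

1-fluorododec-4-yn-1-ol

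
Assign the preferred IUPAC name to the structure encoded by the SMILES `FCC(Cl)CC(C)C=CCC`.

7-chloro-8-fluoro-5-methyloct-3-ene

Counting along the main chain through the multiple bond gives 8 carbons: the parent is octane.
There is one C=C double bond, indicated by the ending -ene.
Number the chain so that numbering from this end puts the double bond at C-3 rather than C-5.
This places the double bond between C-3 and C-4; a chloro group at C-7; a fluoro group at C-8; a methyl group at C-5.
The substituents are ordered alphabetically, ignoring any di-/tri- multipliers.
Assembling the pieces gives 7-chloro-8-fluoro-5-methyloct-3-ene.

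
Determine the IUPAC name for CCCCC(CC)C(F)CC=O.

4-ethyl-3-fluorooctanal

The longest chain bearing the –CHO group is 8 carbons long (octane).
The highest-priority functional group is an aldehyde (terminal –CHO), so the name ends in -al.
The numbering direction is chosen so that the aldehyde carbon is C-1 by definition.
With this numbering: an ethyl group at C-4; a fluoro group at C-3.
Substituent prefixes are cited in alphabetical order (multiplying prefixes like di-/tri- are ignored for ordering).
Assembling the pieces gives 4-ethyl-3-fluorooctanal.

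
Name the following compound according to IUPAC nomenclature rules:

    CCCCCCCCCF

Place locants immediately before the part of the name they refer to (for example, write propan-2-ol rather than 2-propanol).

1-fluorononane

The longest continuous carbon chain has 9 atoms, so the parent hydride is nonane.
The numbering direction is chosen so that the substituent locant set {1} is lower than {9} at the first point of difference.
With this numbering: a fluoro group at C-1.
Assembling the pieces gives 1-fluorononane.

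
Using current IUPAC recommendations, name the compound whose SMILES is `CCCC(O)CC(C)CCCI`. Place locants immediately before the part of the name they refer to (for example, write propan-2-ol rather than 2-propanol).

The longest carbon chain that includes the –OH group has 9 carbons, so the parent hydride is nonane.
An alcohol (–OH) is the principal characteristic group, giving the suffix -ol.
Choose the numbering such that numbering from this end puts the hydroxyl group at C-4 rather than C-6.
This places the hydroxyl at C-4; an iodo group at C-9; a methyl group at C-6.
Substituent prefixes are cited in alphabetical order (multiplying prefixes like di-/tri- are ignored for ordering).
Assembling the pieces gives 9-iodo-6-methylnonan-4-ol.

9-iodo-6-methylnonan-4-ol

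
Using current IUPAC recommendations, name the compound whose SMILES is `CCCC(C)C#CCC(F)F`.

1,1-difluoro-5-methyloct-3-yne

The longest chain bearing the multiple bond is 8 carbons long (octane).
A C≡C triple bond in the chain gives the infix -yne-.
Number the chain so that numbering from this end puts the triple bond at C-3 rather than C-5.
That gives the triple bond between C-3 and C-4; two fluoro groups at C-1; a methyl group at C-5.
The substituents are ordered alphabetically, ignoring any di-/tri- multipliers.
Assembling the pieces gives 1,1-difluoro-5-methyloct-3-yne.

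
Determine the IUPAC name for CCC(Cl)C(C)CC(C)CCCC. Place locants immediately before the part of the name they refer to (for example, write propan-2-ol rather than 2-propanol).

3-chloro-4,6-dimethyldecane

The longest carbon chain is 10 atoms: the parent is decane.
Choose the numbering such that the substituent locant set {3,4,6} is lower than {5,7,8} at the first point of difference.
That gives a chloro group at C-3; methyl groups at C-4 and C-6.
Substituent prefixes are cited in alphabetical order (multiplying prefixes like di-/tri- are ignored for ordering).
The name is 3-chloro-4,6-dimethyldecane.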